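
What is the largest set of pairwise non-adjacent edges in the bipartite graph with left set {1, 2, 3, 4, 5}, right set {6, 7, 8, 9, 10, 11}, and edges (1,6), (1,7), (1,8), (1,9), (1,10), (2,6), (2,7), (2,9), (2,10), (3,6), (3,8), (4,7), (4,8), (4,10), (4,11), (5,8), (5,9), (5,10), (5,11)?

Step 1: List the neighbors of each left vertex:
  1: 6, 7, 8, 9, 10
  2: 6, 7, 9, 10
  3: 6, 8
  4: 7, 8, 10, 11
  5: 8, 9, 10, 11

Step 2: Greedily match left vertices, then look for augmenting paths:
  Match 1 -- 6
  Match 2 -- 7
  Match 3 -- 8
  Match 4 -- 10
  Match 5 -- 9
  No augmenting path remains.

Step 3: Verify this is maximum:
  Matching size 5 = min(|L|, |R|) = min(5, 6), which is an upper bound, so this matching is maximum.

Maximum matching: {(1,6), (2,7), (3,8), (4,10), (5,9)}
Size: 5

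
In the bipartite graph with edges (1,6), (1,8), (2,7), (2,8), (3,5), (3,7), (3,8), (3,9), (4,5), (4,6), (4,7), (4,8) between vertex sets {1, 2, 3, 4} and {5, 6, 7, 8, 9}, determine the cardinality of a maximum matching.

Step 1: List the neighbors of each left vertex:
  1: 6, 8
  2: 7, 8
  3: 5, 7, 8, 9
  4: 5, 6, 7, 8

Step 2: Greedily match left vertices, then look for augmenting paths:
  Match 1 -- 6
  Match 2 -- 7
  Match 3 -- 5
  Match 4 -- 8
  No augmenting path remains.

Step 3: Verify this is maximum:
  Matching size 4 = min(|L|, |R|) = min(4, 5), which is an upper bound, so this matching is maximum.

Maximum matching: {(1,6), (2,7), (3,5), (4,8)}
Size: 4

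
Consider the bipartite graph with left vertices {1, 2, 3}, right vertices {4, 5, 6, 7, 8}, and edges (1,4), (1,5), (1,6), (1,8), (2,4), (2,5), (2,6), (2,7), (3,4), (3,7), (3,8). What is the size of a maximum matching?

Step 1: List the neighbors of each left vertex:
  1: 4, 5, 6, 8
  2: 4, 5, 6, 7
  3: 4, 7, 8

Step 2: Greedily match left vertices, then look for augmenting paths:
  Match 1 -- 4
  Match 2 -- 5
  Match 3 -- 7
  No augmenting path remains.

Step 3: Verify this is maximum:
  Matching size 3 = min(|L|, |R|) = min(3, 5), which is an upper bound, so this matching is maximum.

Maximum matching: {(1,4), (2,5), (3,7)}
Size: 3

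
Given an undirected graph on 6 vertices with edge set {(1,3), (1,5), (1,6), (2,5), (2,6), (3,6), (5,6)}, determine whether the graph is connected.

Step 1: Build adjacency list from edges:
  1: 3, 5, 6
  2: 5, 6
  3: 1, 6
  4: (none)
  5: 1, 2, 6
  6: 1, 2, 3, 5

Step 2: Run BFS/DFS from vertex 1:
  Visited: {1, 3, 5, 6, 2}
  Reached 5 of 6 vertices

Step 3: Only 5 of 6 vertices reached. Graph is disconnected.
Connected components: {1, 2, 3, 5, 6}, {4}
Answer: No, the graph is not connected (2 components).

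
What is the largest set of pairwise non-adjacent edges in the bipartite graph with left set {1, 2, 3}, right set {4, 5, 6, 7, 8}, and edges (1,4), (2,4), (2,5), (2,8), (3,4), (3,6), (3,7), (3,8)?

Step 1: List the neighbors of each left vertex:
  1: 4
  2: 4, 5, 8
  3: 4, 6, 7, 8

Step 2: Greedily match left vertices, then look for augmenting paths:
  Match 1 -- 4
  Match 2 -- 5
  Match 3 -- 6
  No augmenting path remains.

Step 3: Verify this is maximum:
  Matching size 3 = min(|L|, |R|) = min(3, 5), which is an upper bound, so this matching is maximum.

Maximum matching: {(1,4), (2,5), (3,6)}
Size: 3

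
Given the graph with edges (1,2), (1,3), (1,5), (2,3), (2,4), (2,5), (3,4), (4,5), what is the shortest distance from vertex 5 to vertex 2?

Step 1: Build adjacency list:
  1: 2, 3, 5
  2: 1, 3, 4, 5
  3: 1, 2, 4
  4: 2, 3, 5
  5: 1, 2, 4

Step 2: BFS from vertex 5 to find shortest path to 2:
  vertex 1 reached at distance 1
  vertex 2 reached at distance 1

Step 3: Shortest path: 5 -> 2
Path length: 1 edge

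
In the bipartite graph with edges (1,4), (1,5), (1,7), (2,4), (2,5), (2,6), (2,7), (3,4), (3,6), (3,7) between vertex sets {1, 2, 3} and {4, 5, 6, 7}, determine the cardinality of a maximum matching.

Step 1: List the neighbors of each left vertex:
  1: 4, 5, 7
  2: 4, 5, 6, 7
  3: 4, 6, 7

Step 2: Greedily match left vertices, then look for augmenting paths:
  Match 1 -- 4
  Match 2 -- 5
  Match 3 -- 6
  No augmenting path remains.

Step 3: Verify this is maximum:
  Matching size 3 = min(|L|, |R|) = min(3, 4), which is an upper bound, so this matching is maximum.

Maximum matching: {(1,4), (2,5), (3,6)}
Size: 3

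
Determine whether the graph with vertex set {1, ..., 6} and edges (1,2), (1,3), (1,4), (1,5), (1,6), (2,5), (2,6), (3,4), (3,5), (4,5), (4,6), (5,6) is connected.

Step 1: Build adjacency list from edges:
  1: 2, 3, 4, 5, 6
  2: 1, 5, 6
  3: 1, 4, 5
  4: 1, 3, 5, 6
  5: 1, 2, 3, 4, 6
  6: 1, 2, 4, 5

Step 2: Run BFS/DFS from vertex 1:
  Visited: {1, 2, 3, 4, 5, 6}
  Reached 6 of 6 vertices

Step 3: All 6 vertices reached from vertex 1, so the graph is connected.
Answer: Yes, the graph is connected.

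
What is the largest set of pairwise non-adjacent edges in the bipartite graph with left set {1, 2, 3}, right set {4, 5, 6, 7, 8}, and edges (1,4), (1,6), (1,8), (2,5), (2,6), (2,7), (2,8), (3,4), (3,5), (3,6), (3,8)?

Step 1: List the neighbors of each left vertex:
  1: 4, 6, 8
  2: 5, 6, 7, 8
  3: 4, 5, 6, 8

Step 2: Greedily match left vertices, then look for augmenting paths:
  Match 1 -- 4
  Match 2 -- 5
  Match 3 -- 6
  No augmenting path remains.

Step 3: Verify this is maximum:
  Matching size 3 = min(|L|, |R|) = min(3, 5), which is an upper bound, so this matching is maximum.

Maximum matching: {(1,4), (2,5), (3,6)}
Size: 3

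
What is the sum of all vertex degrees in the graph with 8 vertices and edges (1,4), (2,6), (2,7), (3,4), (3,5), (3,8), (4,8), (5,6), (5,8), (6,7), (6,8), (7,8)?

Step 1: Count edges incident to each vertex:
  deg(1) = 1 (neighbors: 4)
  deg(2) = 2 (neighbors: 6, 7)
  deg(3) = 3 (neighbors: 4, 5, 8)
  deg(4) = 3 (neighbors: 1, 3, 8)
  deg(5) = 3 (neighbors: 3, 6, 8)
  deg(6) = 4 (neighbors: 2, 5, 7, 8)
  deg(7) = 3 (neighbors: 2, 6, 8)
  deg(8) = 5 (neighbors: 3, 4, 5, 6, 7)

Step 2: Sum all degrees:
  1 + 2 + 3 + 3 + 3 + 4 + 3 + 5 = 24

Verification: sum of degrees = 2 * |E| = 2 * 12 = 24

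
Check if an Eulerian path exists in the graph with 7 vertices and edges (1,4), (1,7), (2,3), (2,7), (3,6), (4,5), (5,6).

Step 1: Find the degree of each vertex:
  deg(1) = 2
  deg(2) = 2
  deg(3) = 2
  deg(4) = 2
  deg(5) = 2
  deg(6) = 2
  deg(7) = 2

Step 2: Count vertices with odd degree:
  All vertices have even degree (0 odd-degree vertices)

Step 3: Apply Euler's theorem:
  - Eulerian circuit exists iff graph is connected and all vertices have even degree
  - Eulerian path exists iff graph is connected and has 0 or 2 odd-degree vertices

Graph is connected with 0 odd-degree vertices.
Both Eulerian circuit and Eulerian path exist.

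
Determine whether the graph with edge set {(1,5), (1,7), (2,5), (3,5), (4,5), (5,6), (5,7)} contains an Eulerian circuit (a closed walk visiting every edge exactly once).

Step 1: Find the degree of each vertex:
  deg(1) = 2
  deg(2) = 1
  deg(3) = 1
  deg(4) = 1
  deg(5) = 6
  deg(6) = 1
  deg(7) = 2

Step 2: Count vertices with odd degree:
  Odd-degree vertices: 2, 3, 4, 6 (4 total)

Step 3: Apply Euler's theorem:
  - Eulerian circuit exists iff graph is connected and all vertices have even degree
  - Eulerian path exists iff graph is connected and has 0 or 2 odd-degree vertices

Graph has 4 odd-degree vertices (need 0 or 2).
Neither Eulerian path nor Eulerian circuit exists.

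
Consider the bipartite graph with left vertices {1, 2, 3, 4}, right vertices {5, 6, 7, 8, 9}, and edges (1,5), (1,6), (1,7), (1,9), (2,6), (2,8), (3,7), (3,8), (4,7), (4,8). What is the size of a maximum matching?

Step 1: List the neighbors of each left vertex:
  1: 5, 6, 7, 9
  2: 6, 8
  3: 7, 8
  4: 7, 8

Step 2: Greedily match left vertices, then look for augmenting paths:
  Match 1 -- 5
  Match 2 -- 6
  Match 3 -- 7
  Match 4 -- 8
  No augmenting path remains.

Step 3: Verify this is maximum:
  Matching size 4 = min(|L|, |R|) = min(4, 5), which is an upper bound, so this matching is maximum.

Maximum matching: {(1,5), (2,6), (3,7), (4,8)}
Size: 4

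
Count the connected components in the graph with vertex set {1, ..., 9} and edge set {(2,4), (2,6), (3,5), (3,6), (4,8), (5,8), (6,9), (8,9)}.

Step 1: Build adjacency list from edges:
  1: (none)
  2: 4, 6
  3: 5, 6
  4: 2, 8
  5: 3, 8
  6: 2, 3, 9
  7: (none)
  8: 4, 5, 9
  9: 6, 8

Step 2: Run BFS/DFS from vertex 1:
  Visited: {1}
  Reached 1 of 9 vertices

Step 3: Only 1 of 9 vertices reached. Graph is disconnected.
Connected components: {1}, {2, 3, 4, 5, 6, 8, 9}, {7}
Number of connected components: 3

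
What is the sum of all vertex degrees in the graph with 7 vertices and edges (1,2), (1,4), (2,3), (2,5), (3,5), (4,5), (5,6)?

Step 1: Count edges incident to each vertex:
  deg(1) = 2 (neighbors: 2, 4)
  deg(2) = 3 (neighbors: 1, 3, 5)
  deg(3) = 2 (neighbors: 2, 5)
  deg(4) = 2 (neighbors: 1, 5)
  deg(5) = 4 (neighbors: 2, 3, 4, 6)
  deg(6) = 1 (neighbors: 5)
  deg(7) = 0 (neighbors: none)

Step 2: Sum all degrees:
  2 + 3 + 2 + 2 + 4 + 1 + 0 = 14

Verification: sum of degrees = 2 * |E| = 2 * 7 = 14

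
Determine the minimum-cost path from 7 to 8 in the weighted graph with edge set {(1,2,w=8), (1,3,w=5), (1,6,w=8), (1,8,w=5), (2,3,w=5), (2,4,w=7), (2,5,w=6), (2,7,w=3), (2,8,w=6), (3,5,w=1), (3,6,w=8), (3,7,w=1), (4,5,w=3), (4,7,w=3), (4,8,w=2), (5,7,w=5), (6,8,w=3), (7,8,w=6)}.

Step 1: Build adjacency list with weights:
  1: 2(w=8), 3(w=5), 6(w=8), 8(w=5)
  2: 1(w=8), 3(w=5), 4(w=7), 5(w=6), 7(w=3), 8(w=6)
  3: 1(w=5), 2(w=5), 5(w=1), 6(w=8), 7(w=1)
  4: 2(w=7), 5(w=3), 7(w=3), 8(w=2)
  5: 2(w=6), 3(w=1), 4(w=3), 7(w=5)
  6: 1(w=8), 3(w=8), 8(w=3)
  7: 2(w=3), 3(w=1), 4(w=3), 5(w=5), 8(w=6)
  8: 1(w=5), 2(w=6), 4(w=2), 6(w=3), 7(w=6)

Step 2: Apply Dijkstra's algorithm from vertex 7:
  Visit vertex 7 (distance=0)
    Update dist[2] = 3
    Update dist[3] = 1
    Update dist[4] = 3
    Update dist[5] = 5
    Update dist[8] = 6
  Visit vertex 3 (distance=1)
    Update dist[1] = 6
    Update dist[5] = 2
    Update dist[6] = 9
  Visit vertex 5 (distance=2)
  Visit vertex 2 (distance=3)
  Visit vertex 4 (distance=3)
    Update dist[8] = 5
  Visit vertex 8 (distance=5)
    Update dist[6] = 8

Step 3: Shortest path: 7 -> 4 -> 8
Total weight: 3 + 2 = 5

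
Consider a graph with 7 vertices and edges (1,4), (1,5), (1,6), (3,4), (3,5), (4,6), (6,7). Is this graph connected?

Step 1: Build adjacency list from edges:
  1: 4, 5, 6
  2: (none)
  3: 4, 5
  4: 1, 3, 6
  5: 1, 3
  6: 1, 4, 7
  7: 6

Step 2: Run BFS/DFS from vertex 1:
  Visited: {1, 4, 5, 6, 3, 7}
  Reached 6 of 7 vertices

Step 3: Only 6 of 7 vertices reached. Graph is disconnected.
Connected components: {1, 3, 4, 5, 6, 7}, {2}
Answer: No, the graph is not connected (2 components).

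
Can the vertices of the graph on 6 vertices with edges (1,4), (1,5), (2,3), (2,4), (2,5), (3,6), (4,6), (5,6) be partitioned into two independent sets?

Step 1: Attempt 2-coloring using BFS:
  Start at vertex 1, assign color 0
  Color vertex 4 with color 1 (neighbor of 1)
  Color vertex 5 with color 1 (neighbor of 1)
  Color vertex 2 with color 0 (neighbor of 4)
  Color vertex 6 with color 0 (neighbor of 4)
  Color vertex 3 with color 1 (neighbor of 2)

Step 2: 2-coloring succeeded. No conflicts found.
  Set A (color 0): {1, 2, 6}
  Set B (color 1): {3, 4, 5}

The graph is bipartite with partition {1, 2, 6}, {3, 4, 5}.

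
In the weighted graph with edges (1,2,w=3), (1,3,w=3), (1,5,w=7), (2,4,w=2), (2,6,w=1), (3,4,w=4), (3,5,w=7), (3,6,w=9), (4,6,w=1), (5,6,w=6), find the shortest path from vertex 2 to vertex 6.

Step 1: Build adjacency list with weights:
  1: 2(w=3), 3(w=3), 5(w=7)
  2: 1(w=3), 4(w=2), 6(w=1)
  3: 1(w=3), 4(w=4), 5(w=7), 6(w=9)
  4: 2(w=2), 3(w=4), 6(w=1)
  5: 1(w=7), 3(w=7), 6(w=6)
  6: 2(w=1), 3(w=9), 4(w=1), 5(w=6)

Step 2: Apply Dijkstra's algorithm from vertex 2:
  Visit vertex 2 (distance=0)
    Update dist[1] = 3
    Update dist[4] = 2
    Update dist[6] = 1
  Visit vertex 6 (distance=1)
    Update dist[3] = 10
    Update dist[5] = 7

Step 3: Shortest path: 2 -> 6
Total weight: 1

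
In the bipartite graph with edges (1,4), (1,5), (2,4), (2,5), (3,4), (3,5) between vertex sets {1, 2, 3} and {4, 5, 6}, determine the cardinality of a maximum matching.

Step 1: List the neighbors of each left vertex:
  1: 4, 5
  2: 4, 5
  3: 4, 5

Step 2: Greedily match left vertices, then look for augmenting paths:
  Match 1 -- 4
  Match 2 -- 5
  No augmenting path remains.

Step 3: Verify this is maximum:
  Matching has size 2. The vertex set {4, 5} covers every edge and has size 2; any matching has at most one edge per cover vertex, so 2 is maximum (König's theorem).

Maximum matching: {(1,4), (2,5)}
Size: 2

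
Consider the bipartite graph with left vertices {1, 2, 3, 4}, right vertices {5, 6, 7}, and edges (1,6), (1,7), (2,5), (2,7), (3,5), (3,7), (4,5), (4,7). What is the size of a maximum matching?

Step 1: List the neighbors of each left vertex:
  1: 6, 7
  2: 5, 7
  3: 5, 7
  4: 5, 7

Step 2: Greedily match left vertices, then look for augmenting paths:
  Match 1 -- 6
  Match 2 -- 5
  Match 3 -- 7
  No augmenting path remains.

Step 3: Verify this is maximum:
  Matching size 3 = min(|L|, |R|) = min(4, 3), which is an upper bound, so this matching is maximum.

Maximum matching: {(1,6), (2,5), (3,7)}
Size: 3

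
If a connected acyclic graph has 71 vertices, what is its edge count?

A tree on n vertices always has exactly n - 1 edges.
For n = 71: edges = 71 - 1 = 70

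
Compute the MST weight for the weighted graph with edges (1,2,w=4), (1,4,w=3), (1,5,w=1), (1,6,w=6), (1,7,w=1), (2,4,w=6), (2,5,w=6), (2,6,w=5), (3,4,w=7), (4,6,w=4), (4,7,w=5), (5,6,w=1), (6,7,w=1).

Apply Kruskal's algorithm (sort edges by weight, add if no cycle):

Sorted edges by weight:
  (1,5) w=1
  (1,7) w=1
  (5,6) w=1
  (6,7) w=1
  (1,4) w=3
  (1,2) w=4
  (4,6) w=4
  (2,6) w=5
  (4,7) w=5
  (1,6) w=6
  (2,4) w=6
  (2,5) w=6
  (3,4) w=7

Add edge (1,5) w=1 -- no cycle. Running total: 1
Add edge (1,7) w=1 -- no cycle. Running total: 2
Add edge (5,6) w=1 -- no cycle. Running total: 3
Skip edge (6,7) w=1 -- would create cycle
Add edge (1,4) w=3 -- no cycle. Running total: 6
Add edge (1,2) w=4 -- no cycle. Running total: 10
Skip edge (4,6) w=4 -- would create cycle
Skip edge (2,6) w=5 -- would create cycle
Skip edge (4,7) w=5 -- would create cycle
Skip edge (1,6) w=6 -- would create cycle
Skip edge (2,4) w=6 -- would create cycle
Skip edge (2,5) w=6 -- would create cycle
Add edge (3,4) w=7 -- no cycle. Running total: 17

MST edges: (1,5,w=1), (1,7,w=1), (5,6,w=1), (1,4,w=3), (1,2,w=4), (3,4,w=7)
Total MST weight: 1 + 1 + 1 + 3 + 4 + 7 = 17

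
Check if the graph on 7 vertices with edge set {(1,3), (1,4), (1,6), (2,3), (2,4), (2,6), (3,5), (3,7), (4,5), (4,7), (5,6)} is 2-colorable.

Step 1: Attempt 2-coloring using BFS:
  Start at vertex 1, assign color 0
  Color vertex 3 with color 1 (neighbor of 1)
  Color vertex 4 with color 1 (neighbor of 1)
  Color vertex 6 with color 1 (neighbor of 1)
  Color vertex 2 with color 0 (neighbor of 3)
  Color vertex 5 with color 0 (neighbor of 3)
  Color vertex 7 with color 0 (neighbor of 3)

Step 2: 2-coloring succeeded. No conflicts found.
  Set A (color 0): {1, 2, 5, 7}
  Set B (color 1): {3, 4, 6}

The graph is bipartite with partition {1, 2, 5, 7}, {3, 4, 6}.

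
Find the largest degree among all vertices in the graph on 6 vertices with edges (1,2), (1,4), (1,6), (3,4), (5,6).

Step 1: Count edges incident to each vertex:
  deg(1) = 3 (neighbors: 2, 4, 6)
  deg(2) = 1 (neighbors: 1)
  deg(3) = 1 (neighbors: 4)
  deg(4) = 2 (neighbors: 1, 3)
  deg(5) = 1 (neighbors: 6)
  deg(6) = 2 (neighbors: 1, 5)

Step 2: Find maximum:
  max(3, 1, 1, 2, 1, 2) = 3 (vertex 1)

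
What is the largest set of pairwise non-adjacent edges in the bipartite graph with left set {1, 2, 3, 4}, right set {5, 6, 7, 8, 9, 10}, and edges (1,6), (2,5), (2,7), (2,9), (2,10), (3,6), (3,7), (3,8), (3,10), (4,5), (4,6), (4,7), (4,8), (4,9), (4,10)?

Step 1: List the neighbors of each left vertex:
  1: 6
  2: 5, 7, 9, 10
  3: 6, 7, 8, 10
  4: 5, 6, 7, 8, 9, 10

Step 2: Greedily match left vertices, then look for augmenting paths:
  Match 1 -- 6
  Match 2 -- 5
  Match 3 -- 7
  Match 4 -- 8
  No augmenting path remains.

Step 3: Verify this is maximum:
  Matching size 4 = min(|L|, |R|) = min(4, 6), which is an upper bound, so this matching is maximum.

Maximum matching: {(1,6), (2,5), (3,7), (4,8)}
Size: 4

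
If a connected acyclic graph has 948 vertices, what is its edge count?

A tree on n vertices always has exactly n - 1 edges.
For n = 948: edges = 948 - 1 = 947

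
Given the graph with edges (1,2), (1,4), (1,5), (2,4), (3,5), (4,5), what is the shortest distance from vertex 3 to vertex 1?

Step 1: Build adjacency list:
  1: 2, 4, 5
  2: 1, 4
  3: 5
  4: 1, 2, 5
  5: 1, 3, 4

Step 2: BFS from vertex 3 to find shortest path to 1:
  vertex 5 reached at distance 1
  vertex 1 reached at distance 2

Step 3: Shortest path: 3 -> 5 -> 1
Path length: 2 edges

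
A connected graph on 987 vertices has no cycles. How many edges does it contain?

A tree on n vertices always has exactly n - 1 edges.
For n = 987: edges = 987 - 1 = 986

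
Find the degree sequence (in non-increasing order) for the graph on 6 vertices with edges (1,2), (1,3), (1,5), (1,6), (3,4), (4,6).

Step 1: Count edges incident to each vertex:
  deg(1) = 4 (neighbors: 2, 3, 5, 6)
  deg(2) = 1 (neighbors: 1)
  deg(3) = 2 (neighbors: 1, 4)
  deg(4) = 2 (neighbors: 3, 6)
  deg(5) = 1 (neighbors: 1)
  deg(6) = 2 (neighbors: 1, 4)

Step 2: Sort degrees in non-increasing order:
  Degrees: [4, 1, 2, 2, 1, 2] -> sorted: [4, 2, 2, 2, 1, 1]

Degree sequence: [4, 2, 2, 2, 1, 1]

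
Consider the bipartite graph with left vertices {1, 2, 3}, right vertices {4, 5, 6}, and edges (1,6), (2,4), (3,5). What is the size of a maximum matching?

Step 1: List the neighbors of each left vertex:
  1: 6
  2: 4
  3: 5

Step 2: Greedily match left vertices, then look for augmenting paths:
  Match 1 -- 6
  Match 2 -- 4
  Match 3 -- 5
  No augmenting path remains.

Step 3: Verify this is maximum:
  Matching size 3 = min(|L|, |R|) = min(3, 3), which is an upper bound, so this matching is maximum.

Maximum matching: {(1,6), (2,4), (3,5)}
Size: 3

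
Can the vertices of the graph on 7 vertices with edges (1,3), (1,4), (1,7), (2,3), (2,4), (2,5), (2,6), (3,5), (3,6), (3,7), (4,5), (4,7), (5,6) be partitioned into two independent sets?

Step 1: Attempt 2-coloring using BFS:
  Start at vertex 1, assign color 0
  Color vertex 3 with color 1 (neighbor of 1)
  Color vertex 4 with color 1 (neighbor of 1)
  Color vertex 7 with color 1 (neighbor of 1)
  Color vertex 2 with color 0 (neighbor of 3)
  Color vertex 5 with color 0 (neighbor of 3)
  Color vertex 6 with color 0 (neighbor of 3)

Step 2: Conflict found! Vertices 3 and 7 are adjacent but have the same color.
This means the graph contains an odd cycle.

The graph is NOT bipartite.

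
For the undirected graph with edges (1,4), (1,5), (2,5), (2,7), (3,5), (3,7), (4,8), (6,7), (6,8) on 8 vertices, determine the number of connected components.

Step 1: Build adjacency list from edges:
  1: 4, 5
  2: 5, 7
  3: 5, 7
  4: 1, 8
  5: 1, 2, 3
  6: 7, 8
  7: 2, 3, 6
  8: 4, 6

Step 2: Run BFS/DFS from vertex 1:
  Visited: {1, 4, 5, 8, 2, 3, 6, 7}
  Reached 8 of 8 vertices

Step 3: All 8 vertices reached from vertex 1, so the graph is connected.
Number of connected components: 1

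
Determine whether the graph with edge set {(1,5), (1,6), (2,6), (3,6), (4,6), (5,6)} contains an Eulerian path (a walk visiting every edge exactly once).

Step 1: Find the degree of each vertex:
  deg(1) = 2
  deg(2) = 1
  deg(3) = 1
  deg(4) = 1
  deg(5) = 2
  deg(6) = 5

Step 2: Count vertices with odd degree:
  Odd-degree vertices: 2, 3, 4, 6 (4 total)

Step 3: Apply Euler's theorem:
  - Eulerian circuit exists iff graph is connected and all vertices have even degree
  - Eulerian path exists iff graph is connected and has 0 or 2 odd-degree vertices

Graph has 4 odd-degree vertices (need 0 or 2).
Neither Eulerian path nor Eulerian circuit exists.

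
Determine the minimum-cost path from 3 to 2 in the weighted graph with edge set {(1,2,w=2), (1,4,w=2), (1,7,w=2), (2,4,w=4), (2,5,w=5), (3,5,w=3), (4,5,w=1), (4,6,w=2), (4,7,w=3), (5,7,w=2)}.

Step 1: Build adjacency list with weights:
  1: 2(w=2), 4(w=2), 7(w=2)
  2: 1(w=2), 4(w=4), 5(w=5)
  3: 5(w=3)
  4: 1(w=2), 2(w=4), 5(w=1), 6(w=2), 7(w=3)
  5: 2(w=5), 3(w=3), 4(w=1), 7(w=2)
  6: 4(w=2)
  7: 1(w=2), 4(w=3), 5(w=2)

Step 2: Apply Dijkstra's algorithm from vertex 3:
  Visit vertex 3 (distance=0)
    Update dist[5] = 3
  Visit vertex 5 (distance=3)
    Update dist[2] = 8
    Update dist[4] = 4
    Update dist[7] = 5
  Visit vertex 4 (distance=4)
    Update dist[1] = 6
    Update dist[6] = 6
  Visit vertex 7 (distance=5)
  Visit vertex 1 (distance=6)
  Visit vertex 6 (distance=6)
  Visit vertex 2 (distance=8)

Step 3: Shortest path: 3 -> 5 -> 2
Total weight: 3 + 5 = 8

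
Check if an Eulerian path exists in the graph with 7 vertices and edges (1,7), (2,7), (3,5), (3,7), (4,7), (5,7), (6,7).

Step 1: Find the degree of each vertex:
  deg(1) = 1
  deg(2) = 1
  deg(3) = 2
  deg(4) = 1
  deg(5) = 2
  deg(6) = 1
  deg(7) = 6

Step 2: Count vertices with odd degree:
  Odd-degree vertices: 1, 2, 4, 6 (4 total)

Step 3: Apply Euler's theorem:
  - Eulerian circuit exists iff graph is connected and all vertices have even degree
  - Eulerian path exists iff graph is connected and has 0 or 2 odd-degree vertices

Graph has 4 odd-degree vertices (need 0 or 2).
Neither Eulerian path nor Eulerian circuit exists.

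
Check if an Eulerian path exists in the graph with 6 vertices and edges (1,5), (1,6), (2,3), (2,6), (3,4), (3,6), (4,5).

Step 1: Find the degree of each vertex:
  deg(1) = 2
  deg(2) = 2
  deg(3) = 3
  deg(4) = 2
  deg(5) = 2
  deg(6) = 3

Step 2: Count vertices with odd degree:
  Odd-degree vertices: 3, 6 (2 total)

Step 3: Apply Euler's theorem:
  - Eulerian circuit exists iff graph is connected and all vertices have even degree
  - Eulerian path exists iff graph is connected and has 0 or 2 odd-degree vertices

Graph is connected with exactly 2 odd-degree vertices (3, 6).
Eulerian path exists (starting and ending at the odd-degree vertices), but no Eulerian circuit.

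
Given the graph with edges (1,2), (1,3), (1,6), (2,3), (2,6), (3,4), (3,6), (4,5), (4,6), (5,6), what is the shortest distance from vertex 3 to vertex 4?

Step 1: Build adjacency list:
  1: 2, 3, 6
  2: 1, 3, 6
  3: 1, 2, 4, 6
  4: 3, 5, 6
  5: 4, 6
  6: 1, 2, 3, 4, 5

Step 2: BFS from vertex 3 to find shortest path to 4:
  vertex 1 reached at distance 1
  vertex 2 reached at distance 1
  vertex 4 reached at distance 1

Step 3: Shortest path: 3 -> 4
Path length: 1 edge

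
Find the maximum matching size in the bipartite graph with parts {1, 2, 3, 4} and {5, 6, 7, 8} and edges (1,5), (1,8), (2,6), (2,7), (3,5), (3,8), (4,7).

Step 1: List the neighbors of each left vertex:
  1: 5, 8
  2: 6, 7
  3: 5, 8
  4: 7

Step 2: Greedily match left vertices, then look for augmenting paths:
  Match 1 -- 5
  Match 2 -- 6
  Match 3 -- 8
  Match 4 -- 7
  No augmenting path remains.

Step 3: Verify this is maximum:
  Matching size 4 = min(|L|, |R|) = min(4, 4), which is an upper bound, so this matching is maximum.

Maximum matching: {(1,5), (2,6), (3,8), (4,7)}
Size: 4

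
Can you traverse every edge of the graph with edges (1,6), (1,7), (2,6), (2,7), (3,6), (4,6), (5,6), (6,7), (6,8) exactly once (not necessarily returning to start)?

Step 1: Find the degree of each vertex:
  deg(1) = 2
  deg(2) = 2
  deg(3) = 1
  deg(4) = 1
  deg(5) = 1
  deg(6) = 7
  deg(7) = 3
  deg(8) = 1

Step 2: Count vertices with odd degree:
  Odd-degree vertices: 3, 4, 5, 6, 7, 8 (6 total)

Step 3: Apply Euler's theorem:
  - Eulerian circuit exists iff graph is connected and all vertices have even degree
  - Eulerian path exists iff graph is connected and has 0 or 2 odd-degree vertices

Graph has 6 odd-degree vertices (need 0 or 2).
Neither Eulerian path nor Eulerian circuit exists.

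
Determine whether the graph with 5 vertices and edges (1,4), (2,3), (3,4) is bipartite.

Step 1: Attempt 2-coloring using BFS:
  Start at vertex 1, assign color 0
  Color vertex 4 with color 1 (neighbor of 1)
  Color vertex 3 with color 0 (neighbor of 4)
  Color vertex 2 with color 1 (neighbor of 3)
  Start new component at vertex 5, assign color 0

Step 2: 2-coloring succeeded. No conflicts found.
  Set A (color 0): {1, 3, 5}
  Set B (color 1): {2, 4}

The graph is bipartite with partition {1, 3, 5}, {2, 4}.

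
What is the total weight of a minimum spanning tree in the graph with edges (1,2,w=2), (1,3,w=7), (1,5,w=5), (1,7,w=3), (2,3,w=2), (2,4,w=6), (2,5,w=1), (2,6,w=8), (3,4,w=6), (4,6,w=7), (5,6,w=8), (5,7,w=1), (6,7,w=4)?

Apply Kruskal's algorithm (sort edges by weight, add if no cycle):

Sorted edges by weight:
  (2,5) w=1
  (5,7) w=1
  (1,2) w=2
  (2,3) w=2
  (1,7) w=3
  (6,7) w=4
  (1,5) w=5
  (2,4) w=6
  (3,4) w=6
  (1,3) w=7
  (4,6) w=7
  (2,6) w=8
  (5,6) w=8

Add edge (2,5) w=1 -- no cycle. Running total: 1
Add edge (5,7) w=1 -- no cycle. Running total: 2
Add edge (1,2) w=2 -- no cycle. Running total: 4
Add edge (2,3) w=2 -- no cycle. Running total: 6
Skip edge (1,7) w=3 -- would create cycle
Add edge (6,7) w=4 -- no cycle. Running total: 10
Skip edge (1,5) w=5 -- would create cycle
Add edge (2,4) w=6 -- no cycle. Running total: 16

MST edges: (2,5,w=1), (5,7,w=1), (1,2,w=2), (2,3,w=2), (6,7,w=4), (2,4,w=6)
Total MST weight: 1 + 1 + 2 + 2 + 4 + 6 = 16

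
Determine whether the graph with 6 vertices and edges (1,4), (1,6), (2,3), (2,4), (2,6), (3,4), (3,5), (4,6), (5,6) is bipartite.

Step 1: Attempt 2-coloring using BFS:
  Start at vertex 1, assign color 0
  Color vertex 4 with color 1 (neighbor of 1)
  Color vertex 6 with color 1 (neighbor of 1)
  Color vertex 2 with color 0 (neighbor of 4)
  Color vertex 3 with color 0 (neighbor of 4)

Step 2: Conflict found! Vertices 4 and 6 are adjacent but have the same color.
This means the graph contains an odd cycle.

The graph is NOT bipartite.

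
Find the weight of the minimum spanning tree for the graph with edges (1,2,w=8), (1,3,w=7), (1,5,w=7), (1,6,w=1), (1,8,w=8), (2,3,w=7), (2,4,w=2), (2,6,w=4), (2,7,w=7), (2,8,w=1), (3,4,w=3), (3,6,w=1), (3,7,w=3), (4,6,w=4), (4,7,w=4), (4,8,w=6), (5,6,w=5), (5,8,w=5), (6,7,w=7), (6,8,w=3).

Apply Kruskal's algorithm (sort edges by weight, add if no cycle):

Sorted edges by weight:
  (1,6) w=1
  (2,8) w=1
  (3,6) w=1
  (2,4) w=2
  (3,4) w=3
  (3,7) w=3
  (6,8) w=3
  (2,6) w=4
  (4,6) w=4
  (4,7) w=4
  (5,8) w=5
  (5,6) w=5
  (4,8) w=6
  (1,3) w=7
  (1,5) w=7
  (2,7) w=7
  (2,3) w=7
  (6,7) w=7
  (1,8) w=8
  (1,2) w=8

Add edge (1,6) w=1 -- no cycle. Running total: 1
Add edge (2,8) w=1 -- no cycle. Running total: 2
Add edge (3,6) w=1 -- no cycle. Running total: 3
Add edge (2,4) w=2 -- no cycle. Running total: 5
Add edge (3,4) w=3 -- no cycle. Running total: 8
Add edge (3,7) w=3 -- no cycle. Running total: 11
Skip edge (6,8) w=3 -- would create cycle
Skip edge (2,6) w=4 -- would create cycle
Skip edge (4,6) w=4 -- would create cycle
Skip edge (4,7) w=4 -- would create cycle
Add edge (5,8) w=5 -- no cycle. Running total: 16

MST edges: (1,6,w=1), (2,8,w=1), (3,6,w=1), (2,4,w=2), (3,4,w=3), (3,7,w=3), (5,8,w=5)
Total MST weight: 1 + 1 + 1 + 2 + 3 + 3 + 5 = 16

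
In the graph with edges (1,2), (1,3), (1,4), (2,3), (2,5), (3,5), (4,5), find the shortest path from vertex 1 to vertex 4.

Step 1: Build adjacency list:
  1: 2, 3, 4
  2: 1, 3, 5
  3: 1, 2, 5
  4: 1, 5
  5: 2, 3, 4

Step 2: BFS from vertex 1 to find shortest path to 4:
  vertex 2 reached at distance 1
  vertex 3 reached at distance 1
  vertex 4 reached at distance 1

Step 3: Shortest path: 1 -> 4
Path length: 1 edge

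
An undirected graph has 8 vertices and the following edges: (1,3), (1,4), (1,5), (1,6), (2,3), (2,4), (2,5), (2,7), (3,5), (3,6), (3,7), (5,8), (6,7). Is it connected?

Step 1: Build adjacency list from edges:
  1: 3, 4, 5, 6
  2: 3, 4, 5, 7
  3: 1, 2, 5, 6, 7
  4: 1, 2
  5: 1, 2, 3, 8
  6: 1, 3, 7
  7: 2, 3, 6
  8: 5

Step 2: Run BFS/DFS from vertex 1:
  Visited: {1, 3, 4, 5, 6, 2, 7, 8}
  Reached 8 of 8 vertices

Step 3: All 8 vertices reached from vertex 1, so the graph is connected.
Answer: Yes, the graph is connected.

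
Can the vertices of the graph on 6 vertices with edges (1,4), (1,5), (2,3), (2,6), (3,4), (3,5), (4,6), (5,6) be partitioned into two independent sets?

Step 1: Attempt 2-coloring using BFS:
  Start at vertex 1, assign color 0
  Color vertex 4 with color 1 (neighbor of 1)
  Color vertex 5 with color 1 (neighbor of 1)
  Color vertex 3 with color 0 (neighbor of 4)
  Color vertex 6 with color 0 (neighbor of 4)
  Color vertex 2 with color 1 (neighbor of 3)

Step 2: 2-coloring succeeded. No conflicts found.
  Set A (color 0): {1, 3, 6}
  Set B (color 1): {2, 4, 5}

The graph is bipartite with partition {1, 3, 6}, {2, 4, 5}.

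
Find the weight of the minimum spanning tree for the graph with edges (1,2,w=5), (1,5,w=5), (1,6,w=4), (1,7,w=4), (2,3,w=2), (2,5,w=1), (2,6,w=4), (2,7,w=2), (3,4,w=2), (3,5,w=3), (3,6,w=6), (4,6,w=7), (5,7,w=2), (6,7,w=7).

Apply Kruskal's algorithm (sort edges by weight, add if no cycle):

Sorted edges by weight:
  (2,5) w=1
  (2,3) w=2
  (2,7) w=2
  (3,4) w=2
  (5,7) w=2
  (3,5) w=3
  (1,6) w=4
  (1,7) w=4
  (2,6) w=4
  (1,2) w=5
  (1,5) w=5
  (3,6) w=6
  (4,6) w=7
  (6,7) w=7

Add edge (2,5) w=1 -- no cycle. Running total: 1
Add edge (2,3) w=2 -- no cycle. Running total: 3
Add edge (2,7) w=2 -- no cycle. Running total: 5
Add edge (3,4) w=2 -- no cycle. Running total: 7
Skip edge (5,7) w=2 -- would create cycle
Skip edge (3,5) w=3 -- would create cycle
Add edge (1,6) w=4 -- no cycle. Running total: 11
Add edge (1,7) w=4 -- no cycle. Running total: 15

MST edges: (2,5,w=1), (2,3,w=2), (2,7,w=2), (3,4,w=2), (1,6,w=4), (1,7,w=4)
Total MST weight: 1 + 2 + 2 + 2 + 4 + 4 = 15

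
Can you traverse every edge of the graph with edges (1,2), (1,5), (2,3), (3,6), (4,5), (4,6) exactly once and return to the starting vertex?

Step 1: Find the degree of each vertex:
  deg(1) = 2
  deg(2) = 2
  deg(3) = 2
  deg(4) = 2
  deg(5) = 2
  deg(6) = 2

Step 2: Count vertices with odd degree:
  All vertices have even degree (0 odd-degree vertices)

Step 3: Apply Euler's theorem:
  - Eulerian circuit exists iff graph is connected and all vertices have even degree
  - Eulerian path exists iff graph is connected and has 0 or 2 odd-degree vertices

Graph is connected with 0 odd-degree vertices.
Both Eulerian circuit and Eulerian path exist.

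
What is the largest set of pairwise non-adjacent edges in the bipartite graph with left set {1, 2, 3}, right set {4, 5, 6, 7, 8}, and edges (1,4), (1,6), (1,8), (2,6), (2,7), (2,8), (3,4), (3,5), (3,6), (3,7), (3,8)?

Step 1: List the neighbors of each left vertex:
  1: 4, 6, 8
  2: 6, 7, 8
  3: 4, 5, 6, 7, 8

Step 2: Greedily match left vertices, then look for augmenting paths:
  Match 1 -- 4
  Match 2 -- 6
  Match 3 -- 5
  No augmenting path remains.

Step 3: Verify this is maximum:
  Matching size 3 = min(|L|, |R|) = min(3, 5), which is an upper bound, so this matching is maximum.

Maximum matching: {(1,4), (2,6), (3,5)}
Size: 3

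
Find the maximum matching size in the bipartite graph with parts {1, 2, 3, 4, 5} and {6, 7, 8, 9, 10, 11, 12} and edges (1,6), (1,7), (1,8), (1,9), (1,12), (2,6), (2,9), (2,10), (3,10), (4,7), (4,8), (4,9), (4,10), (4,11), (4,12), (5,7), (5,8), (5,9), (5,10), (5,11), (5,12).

Step 1: List the neighbors of each left vertex:
  1: 6, 7, 8, 9, 12
  2: 6, 9, 10
  3: 10
  4: 7, 8, 9, 10, 11, 12
  5: 7, 8, 9, 10, 11, 12

Step 2: Greedily match left vertices, then look for augmenting paths:
  Match 1 -- 6
  Match 2 -- 9
  Match 3 -- 10
  Match 4 -- 7
  Match 5 -- 8
  No augmenting path remains.

Step 3: Verify this is maximum:
  Matching size 5 = min(|L|, |R|) = min(5, 7), which is an upper bound, so this matching is maximum.

Maximum matching: {(1,6), (2,9), (3,10), (4,7), (5,8)}
Size: 5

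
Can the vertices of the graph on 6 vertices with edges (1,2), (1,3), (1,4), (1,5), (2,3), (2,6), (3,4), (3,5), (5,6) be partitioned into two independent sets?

Step 1: Attempt 2-coloring using BFS:
  Start at vertex 1, assign color 0
  Color vertex 2 with color 1 (neighbor of 1)
  Color vertex 3 with color 1 (neighbor of 1)
  Color vertex 4 with color 1 (neighbor of 1)
  Color vertex 5 with color 1 (neighbor of 1)

Step 2: Conflict found! Vertices 2 and 3 are adjacent but have the same color.
This means the graph contains an odd cycle.

The graph is NOT bipartite.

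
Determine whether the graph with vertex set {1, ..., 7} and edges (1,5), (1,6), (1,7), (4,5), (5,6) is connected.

Step 1: Build adjacency list from edges:
  1: 5, 6, 7
  2: (none)
  3: (none)
  4: 5
  5: 1, 4, 6
  6: 1, 5
  7: 1

Step 2: Run BFS/DFS from vertex 1:
  Visited: {1, 5, 6, 7, 4}
  Reached 5 of 7 vertices

Step 3: Only 5 of 7 vertices reached. Graph is disconnected.
Connected components: {1, 4, 5, 6, 7}, {2}, {3}
Answer: No, the graph is not connected (3 components).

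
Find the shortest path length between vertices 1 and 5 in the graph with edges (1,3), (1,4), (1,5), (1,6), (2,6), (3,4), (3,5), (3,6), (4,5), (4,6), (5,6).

Step 1: Build adjacency list:
  1: 3, 4, 5, 6
  2: 6
  3: 1, 4, 5, 6
  4: 1, 3, 5, 6
  5: 1, 3, 4, 6
  6: 1, 2, 3, 4, 5

Step 2: BFS from vertex 1 to find shortest path to 5:
  vertex 3 reached at distance 1
  vertex 4 reached at distance 1
  vertex 5 reached at distance 1

Step 3: Shortest path: 1 -> 5
Path length: 1 edge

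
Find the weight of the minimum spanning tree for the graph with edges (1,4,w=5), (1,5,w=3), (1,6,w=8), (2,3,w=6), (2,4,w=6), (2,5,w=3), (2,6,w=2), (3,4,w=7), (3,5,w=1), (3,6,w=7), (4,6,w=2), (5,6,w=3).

Apply Kruskal's algorithm (sort edges by weight, add if no cycle):

Sorted edges by weight:
  (3,5) w=1
  (2,6) w=2
  (4,6) w=2
  (1,5) w=3
  (2,5) w=3
  (5,6) w=3
  (1,4) w=5
  (2,3) w=6
  (2,4) w=6
  (3,6) w=7
  (3,4) w=7
  (1,6) w=8

Add edge (3,5) w=1 -- no cycle. Running total: 1
Add edge (2,6) w=2 -- no cycle. Running total: 3
Add edge (4,6) w=2 -- no cycle. Running total: 5
Add edge (1,5) w=3 -- no cycle. Running total: 8
Add edge (2,5) w=3 -- no cycle. Running total: 11

MST edges: (3,5,w=1), (2,6,w=2), (4,6,w=2), (1,5,w=3), (2,5,w=3)
Total MST weight: 1 + 2 + 2 + 3 + 3 = 11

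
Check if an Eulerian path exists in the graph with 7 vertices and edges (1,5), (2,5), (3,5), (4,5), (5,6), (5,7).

Step 1: Find the degree of each vertex:
  deg(1) = 1
  deg(2) = 1
  deg(3) = 1
  deg(4) = 1
  deg(5) = 6
  deg(6) = 1
  deg(7) = 1

Step 2: Count vertices with odd degree:
  Odd-degree vertices: 1, 2, 3, 4, 6, 7 (6 total)

Step 3: Apply Euler's theorem:
  - Eulerian circuit exists iff graph is connected and all vertices have even degree
  - Eulerian path exists iff graph is connected and has 0 or 2 odd-degree vertices

Graph has 6 odd-degree vertices (need 0 or 2).
Neither Eulerian path nor Eulerian circuit exists.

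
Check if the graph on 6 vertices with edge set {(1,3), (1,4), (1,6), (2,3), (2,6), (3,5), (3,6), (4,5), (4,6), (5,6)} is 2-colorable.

Step 1: Attempt 2-coloring using BFS:
  Start at vertex 1, assign color 0
  Color vertex 3 with color 1 (neighbor of 1)
  Color vertex 4 with color 1 (neighbor of 1)
  Color vertex 6 with color 1 (neighbor of 1)
  Color vertex 2 with color 0 (neighbor of 3)
  Color vertex 5 with color 0 (neighbor of 3)

Step 2: Conflict found! Vertices 3 and 6 are adjacent but have the same color.
This means the graph contains an odd cycle.

The graph is NOT bipartite.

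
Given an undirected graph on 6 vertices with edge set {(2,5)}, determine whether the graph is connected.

Step 1: Build adjacency list from edges:
  1: (none)
  2: 5
  3: (none)
  4: (none)
  5: 2
  6: (none)

Step 2: Run BFS/DFS from vertex 1:
  Visited: {1}
  Reached 1 of 6 vertices

Step 3: Only 1 of 6 vertices reached. Graph is disconnected.
Connected components: {1}, {2, 5}, {3}, {4}, {6}
Answer: No, the graph is not connected (5 components).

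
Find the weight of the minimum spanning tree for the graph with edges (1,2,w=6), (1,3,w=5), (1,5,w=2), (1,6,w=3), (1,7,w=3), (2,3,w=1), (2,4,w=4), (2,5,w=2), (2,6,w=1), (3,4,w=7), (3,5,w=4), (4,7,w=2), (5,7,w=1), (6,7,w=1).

Apply Kruskal's algorithm (sort edges by weight, add if no cycle):

Sorted edges by weight:
  (2,6) w=1
  (2,3) w=1
  (5,7) w=1
  (6,7) w=1
  (1,5) w=2
  (2,5) w=2
  (4,7) w=2
  (1,6) w=3
  (1,7) w=3
  (2,4) w=4
  (3,5) w=4
  (1,3) w=5
  (1,2) w=6
  (3,4) w=7

Add edge (2,6) w=1 -- no cycle. Running total: 1
Add edge (2,3) w=1 -- no cycle. Running total: 2
Add edge (5,7) w=1 -- no cycle. Running total: 3
Add edge (6,7) w=1 -- no cycle. Running total: 4
Add edge (1,5) w=2 -- no cycle. Running total: 6
Skip edge (2,5) w=2 -- would create cycle
Add edge (4,7) w=2 -- no cycle. Running total: 8

MST edges: (2,6,w=1), (2,3,w=1), (5,7,w=1), (6,7,w=1), (1,5,w=2), (4,7,w=2)
Total MST weight: 1 + 1 + 1 + 1 + 2 + 2 = 8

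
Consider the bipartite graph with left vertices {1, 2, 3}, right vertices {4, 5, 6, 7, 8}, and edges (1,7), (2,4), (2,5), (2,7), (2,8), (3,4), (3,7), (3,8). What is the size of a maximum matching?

Step 1: List the neighbors of each left vertex:
  1: 7
  2: 4, 5, 7, 8
  3: 4, 7, 8

Step 2: Greedily match left vertices, then look for augmenting paths:
  Match 1 -- 7
  Match 2 -- 4
  Match 3 -- 8
  No augmenting path remains.

Step 3: Verify this is maximum:
  Matching size 3 = min(|L|, |R|) = min(3, 5), which is an upper bound, so this matching is maximum.

Maximum matching: {(1,7), (2,4), (3,8)}
Size: 3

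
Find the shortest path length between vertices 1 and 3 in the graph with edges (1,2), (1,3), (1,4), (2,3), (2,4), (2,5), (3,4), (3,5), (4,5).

Step 1: Build adjacency list:
  1: 2, 3, 4
  2: 1, 3, 4, 5
  3: 1, 2, 4, 5
  4: 1, 2, 3, 5
  5: 2, 3, 4

Step 2: BFS from vertex 1 to find shortest path to 3:
  vertex 2 reached at distance 1
  vertex 3 reached at distance 1

Step 3: Shortest path: 1 -> 3
Path length: 1 edge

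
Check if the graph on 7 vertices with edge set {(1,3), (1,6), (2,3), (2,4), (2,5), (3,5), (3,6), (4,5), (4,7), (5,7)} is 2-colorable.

Step 1: Attempt 2-coloring using BFS:
  Start at vertex 1, assign color 0
  Color vertex 3 with color 1 (neighbor of 1)
  Color vertex 6 with color 1 (neighbor of 1)
  Color vertex 2 with color 0 (neighbor of 3)
  Color vertex 5 with color 0 (neighbor of 3)

Step 2: Conflict found! Vertices 3 and 6 are adjacent but have the same color.
This means the graph contains an odd cycle.

The graph is NOT bipartite.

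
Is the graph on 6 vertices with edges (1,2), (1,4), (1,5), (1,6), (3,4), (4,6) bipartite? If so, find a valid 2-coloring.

Step 1: Attempt 2-coloring using BFS:
  Start at vertex 1, assign color 0
  Color vertex 2 with color 1 (neighbor of 1)
  Color vertex 4 with color 1 (neighbor of 1)
  Color vertex 5 with color 1 (neighbor of 1)
  Color vertex 6 with color 1 (neighbor of 1)
  Color vertex 3 with color 0 (neighbor of 4)

Step 2: Conflict found! Vertices 4 and 6 are adjacent but have the same color.
This means the graph contains an odd cycle.

The graph is NOT bipartite.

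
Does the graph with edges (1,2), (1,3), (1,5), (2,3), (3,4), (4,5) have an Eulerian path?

Step 1: Find the degree of each vertex:
  deg(1) = 3
  deg(2) = 2
  deg(3) = 3
  deg(4) = 2
  deg(5) = 2

Step 2: Count vertices with odd degree:
  Odd-degree vertices: 1, 3 (2 total)

Step 3: Apply Euler's theorem:
  - Eulerian circuit exists iff graph is connected and all vertices have even degree
  - Eulerian path exists iff graph is connected and has 0 or 2 odd-degree vertices

Graph is connected with exactly 2 odd-degree vertices (1, 3).
Eulerian path exists (starting and ending at the odd-degree vertices), but no Eulerian circuit.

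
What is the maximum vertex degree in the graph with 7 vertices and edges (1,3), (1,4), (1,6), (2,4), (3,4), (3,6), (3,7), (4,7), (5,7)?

Step 1: Count edges incident to each vertex:
  deg(1) = 3 (neighbors: 3, 4, 6)
  deg(2) = 1 (neighbors: 4)
  deg(3) = 4 (neighbors: 1, 4, 6, 7)
  deg(4) = 4 (neighbors: 1, 2, 3, 7)
  deg(5) = 1 (neighbors: 7)
  deg(6) = 2 (neighbors: 1, 3)
  deg(7) = 3 (neighbors: 3, 4, 5)

Step 2: Find maximum:
  max(3, 1, 4, 4, 1, 2, 3) = 4 (vertex 3)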